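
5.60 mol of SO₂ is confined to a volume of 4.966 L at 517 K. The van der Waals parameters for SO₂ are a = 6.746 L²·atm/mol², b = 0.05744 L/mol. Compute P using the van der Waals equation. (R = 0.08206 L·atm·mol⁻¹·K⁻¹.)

P = nRT/(V − nb) − a n²/V²
nRT/(V − nb) = (5.60)(0.08206)(517)/(4.966 − 5.60×0.05744) = 237.58/4.6443 = 51.155 atm
a n²/V² = (6.746)(5.60)²/(4.966)² = 8.5785 atm
P = 51.155 − 8.5785 = 42.58 atm

P ≈ 42.58 atm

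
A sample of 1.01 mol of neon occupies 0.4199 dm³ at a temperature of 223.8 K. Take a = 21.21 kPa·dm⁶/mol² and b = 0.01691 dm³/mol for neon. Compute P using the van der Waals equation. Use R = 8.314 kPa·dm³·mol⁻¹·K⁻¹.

P ≈ 4543 kPa

P = nRT/(V − nb) − a n²/V²
nRT/(V − nb) = (1.01)(8.314)(223.8)/(0.4199 − 1.01×0.01691) = 1879.3/0.40282 = 4665.4 kPa
a n²/V² = (21.21)(1.01)²/(0.4199)² = 122.71 kPa
P = 4665.4 − 122.71 = 4543 kPa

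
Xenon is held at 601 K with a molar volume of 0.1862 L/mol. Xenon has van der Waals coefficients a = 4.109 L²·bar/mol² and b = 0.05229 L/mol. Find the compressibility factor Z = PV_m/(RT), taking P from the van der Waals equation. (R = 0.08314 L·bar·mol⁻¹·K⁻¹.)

P = RT/(V_m − b) − a/V_m² = (0.08314)(601)/(0.1862 − 0.05229) − 4.109/(0.1862)²
  = 49.967/0.13391 − 118.52 = 373.14 − 118.52 = 254.62 bar
Z = PV_m/(RT) = (254.62)(0.1862)/((0.08314)(601)) = 47.410/49.967 = 0.9488

Z ≈ 0.9488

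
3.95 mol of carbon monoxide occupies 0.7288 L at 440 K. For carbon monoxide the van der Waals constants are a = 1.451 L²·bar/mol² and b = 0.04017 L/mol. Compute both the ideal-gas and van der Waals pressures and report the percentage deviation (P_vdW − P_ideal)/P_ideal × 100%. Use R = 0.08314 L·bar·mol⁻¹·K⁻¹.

Ideal: P_ideal = nRT/V = (3.95)(0.08314)(440)/0.7288 = 198.267 bar
vdW: P = nRT/(V − nb) − a n²/V² = 144.497/0.570129 − 22.6392/0.531149 = 253.446 − 42.6231 = 210.823 bar
% deviation = (210.823 − 198.267)/198.267 × 100% = 6.33%

6.33 %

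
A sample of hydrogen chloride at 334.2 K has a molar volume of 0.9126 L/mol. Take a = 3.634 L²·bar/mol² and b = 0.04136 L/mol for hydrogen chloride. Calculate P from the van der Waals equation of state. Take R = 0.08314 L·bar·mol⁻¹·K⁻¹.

P = RT/(V_m − b) − a/V_m²
RT/(V_m − b) = (0.08314)(334.2)/(0.9126 − 0.04136) = 27.785/0.87124 = 31.891 bar
a/V_m² = 3.634/(0.9126)² = 4.3634 bar
P = 31.891 − 4.3634 = 27.53 bar

P ≈ 27.53 bar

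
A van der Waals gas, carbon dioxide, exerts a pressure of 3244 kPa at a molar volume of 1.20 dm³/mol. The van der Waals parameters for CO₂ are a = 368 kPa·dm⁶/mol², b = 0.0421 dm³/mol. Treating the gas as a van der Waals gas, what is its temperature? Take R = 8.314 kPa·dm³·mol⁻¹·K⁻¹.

T = (P + a/V_m²)(V_m − b)/R
P + a/V_m² = 3244 + 368/(1.20)² = 3499.6 kPa
V_m − b = 1.20 − 0.0421 = 1.1579 dm³/mol
T = (3499.6)(1.1579)/8.314 = 487.4 K

T ≈ 487.4 K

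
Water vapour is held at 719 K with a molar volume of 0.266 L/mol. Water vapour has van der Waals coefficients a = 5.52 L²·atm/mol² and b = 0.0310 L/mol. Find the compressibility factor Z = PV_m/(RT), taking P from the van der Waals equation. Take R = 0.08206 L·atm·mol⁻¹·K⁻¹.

Z ≈ 0.7802

P = RT/(V_m − b) − a/V_m² = (0.08206)(719)/(0.266 − 0.0310) − 5.52/(0.266)²
  = 59.001/0.23500 − 78.015 = 251.07 − 78.015 = 173.06 atm
Z = PV_m/(RT) = (173.06)(0.266)/((0.08206)(719)) = 46.034/59.001 = 0.7802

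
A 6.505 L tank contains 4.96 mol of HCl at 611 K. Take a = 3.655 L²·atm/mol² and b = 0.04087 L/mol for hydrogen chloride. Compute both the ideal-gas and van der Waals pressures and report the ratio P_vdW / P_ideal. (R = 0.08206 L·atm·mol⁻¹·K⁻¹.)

P_vdW / P_ideal ≈ 0.9766

Ideal: P_ideal = nRT/V = (4.96)(0.08206)(611)/6.505 = 38.2302 atm
vdW: P = nRT/(V − nb) − a n²/V² = 248.688/6.30228 − 89.9188/42.3150 = 39.4600 − 2.12499 = 37.3350 atm
Ratio = 37.3350/38.2302 = 0.9766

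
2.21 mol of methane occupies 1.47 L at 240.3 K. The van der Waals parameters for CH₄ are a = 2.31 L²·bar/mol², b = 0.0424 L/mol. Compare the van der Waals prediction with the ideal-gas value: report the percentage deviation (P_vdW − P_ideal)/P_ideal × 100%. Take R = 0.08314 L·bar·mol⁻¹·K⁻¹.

-10.57 %

Ideal: P_ideal = nRT/V = (2.21)(0.08314)(240.3)/1.47 = 30.0358 bar
vdW: P = nRT/(V − nb) − a n²/V² = 44.1526/1.37630 − 11.2823/2.16090 = 32.0807 − 5.22111 = 26.8596 bar
% deviation = (26.8596 − 30.0358)/30.0358 × 100% = -10.57%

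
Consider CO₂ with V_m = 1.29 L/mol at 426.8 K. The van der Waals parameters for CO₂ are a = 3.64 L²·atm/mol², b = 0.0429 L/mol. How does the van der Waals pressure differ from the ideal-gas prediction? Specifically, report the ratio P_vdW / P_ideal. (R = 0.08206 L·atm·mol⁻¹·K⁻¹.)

Ideal: P_ideal = RT/V_m = (0.08206)(426.8)/1.29 = 27.1498 atm
vdW: P = RT/(V_m − b) − a/V_m² = 35.0232/1.24710 − 3.64/1.66410 = 28.0837 − 2.18737 = 25.8963 atm
Ratio = 25.8963/27.1498 = 0.9538

P_vdW / P_ideal ≈ 0.9538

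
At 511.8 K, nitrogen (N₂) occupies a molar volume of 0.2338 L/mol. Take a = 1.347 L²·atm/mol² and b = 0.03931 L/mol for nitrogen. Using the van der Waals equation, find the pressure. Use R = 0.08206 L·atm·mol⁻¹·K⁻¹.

P ≈ 191.3 atm

P = RT/(V_m − b) − a/V_m²
RT/(V_m − b) = (0.08206)(511.8)/(0.2338 − 0.03931) = 41.998/0.19449 = 215.94 atm
a/V_m² = 1.347/(0.2338)² = 24.642 atm
P = 215.94 − 24.642 = 191.3 atm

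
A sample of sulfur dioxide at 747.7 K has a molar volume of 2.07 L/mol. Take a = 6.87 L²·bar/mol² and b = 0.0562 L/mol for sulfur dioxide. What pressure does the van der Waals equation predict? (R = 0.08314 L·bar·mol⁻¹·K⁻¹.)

P = RT/(V_m − b) − a/V_m²
RT/(V_m − b) = (0.08314)(747.7)/(2.07 − 0.0562) = 62.164/2.0138 = 30.869 bar
a/V_m² = 6.87/(2.07)² = 1.6033 bar
P = 30.869 − 1.6033 = 29.27 bar

P ≈ 29.27 bar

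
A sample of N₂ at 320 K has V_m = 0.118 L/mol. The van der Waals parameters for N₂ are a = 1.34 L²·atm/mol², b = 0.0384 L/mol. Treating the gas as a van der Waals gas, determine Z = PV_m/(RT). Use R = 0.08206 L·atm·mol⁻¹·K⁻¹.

Z ≈ 1.050

P = RT/(V_m − b) − a/V_m² = (0.08206)(320)/(0.118 − 0.0384) − 1.34/(0.118)²
  = 26.259/0.079600 − 96.237 = 329.89 − 96.237 = 233.65 atm
Z = PV_m/(RT) = (233.65)(0.118)/((0.08206)(320)) = 27.571/26.259 = 1.050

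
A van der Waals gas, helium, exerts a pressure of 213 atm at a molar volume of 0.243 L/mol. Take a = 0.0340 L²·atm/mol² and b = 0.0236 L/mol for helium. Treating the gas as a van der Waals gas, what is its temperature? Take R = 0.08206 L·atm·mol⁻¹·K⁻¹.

T = (P + a/V_m²)(V_m − b)/R
P + a/V_m² = 213 + 0.0340/(0.243)² = 213.58 atm
V_m − b = 0.243 − 0.0236 = 0.21940 L/mol
T = (213.58)(0.21940)/0.08206 = 571.0 K

T ≈ 571.0 K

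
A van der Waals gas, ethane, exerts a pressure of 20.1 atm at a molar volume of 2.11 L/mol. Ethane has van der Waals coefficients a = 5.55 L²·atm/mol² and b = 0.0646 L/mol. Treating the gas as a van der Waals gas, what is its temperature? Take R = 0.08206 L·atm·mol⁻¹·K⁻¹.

T = (P + a/V_m²)(V_m − b)/R
P + a/V_m² = 20.1 + 5.55/(2.11)² = 21.347 atm
V_m − b = 2.11 − 0.0646 = 2.0454 L/mol
T = (21.347)(2.0454)/0.08206 = 532.1 K

T ≈ 532.1 K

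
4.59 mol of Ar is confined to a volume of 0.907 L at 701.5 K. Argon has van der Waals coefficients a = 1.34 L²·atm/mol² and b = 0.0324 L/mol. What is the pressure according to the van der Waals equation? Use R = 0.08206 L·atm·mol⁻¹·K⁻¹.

P ≈ 314.1 atm

P = nRT/(V − nb) − a n²/V²
nRT/(V − nb) = (4.59)(0.08206)(701.5)/(0.907 − 4.59×0.0324) = 264.22/0.75828 = 348.45 atm
a n²/V² = (1.34)(4.59)²/(0.907)² = 34.317 atm
P = 348.45 − 34.317 = 314.1 atm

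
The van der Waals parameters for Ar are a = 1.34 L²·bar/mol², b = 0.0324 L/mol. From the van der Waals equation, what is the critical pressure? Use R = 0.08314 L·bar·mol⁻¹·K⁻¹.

P_c ≈ 47.28 bar

For a van der Waals gas, P_c = a/(27b²).
P_c = 1.34/(27×(0.0324)²) = 1.34/0.028344 = 47.28 bar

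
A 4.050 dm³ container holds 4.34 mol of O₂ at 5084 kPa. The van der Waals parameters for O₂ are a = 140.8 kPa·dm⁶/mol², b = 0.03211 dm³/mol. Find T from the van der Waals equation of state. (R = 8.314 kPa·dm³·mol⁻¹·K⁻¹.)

T = (P + a n²/V²)(V − nb)/(nR)
P + a n²/V² = 5084 + (140.8)(4.34)²/(4.050)² = 5245.7 kPa
V − nb = 4.050 − (4.34)(0.03211) = 3.9106 dm³
T = (5245.7)(3.9106)/((4.34)(8.314)) = 568.5 K

T ≈ 568.5 K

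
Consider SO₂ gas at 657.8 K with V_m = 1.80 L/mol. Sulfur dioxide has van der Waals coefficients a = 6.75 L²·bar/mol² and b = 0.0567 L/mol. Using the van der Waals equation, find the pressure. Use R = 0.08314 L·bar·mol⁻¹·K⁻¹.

P = RT/(V_m − b) − a/V_m²
RT/(V_m − b) = (0.08314)(657.8)/(1.80 − 0.0567) = 54.689/1.7433 = 31.371 bar
a/V_m² = 6.75/(1.80)² = 2.0833 bar
P = 31.371 − 2.0833 = 29.29 bar

P ≈ 29.29 bar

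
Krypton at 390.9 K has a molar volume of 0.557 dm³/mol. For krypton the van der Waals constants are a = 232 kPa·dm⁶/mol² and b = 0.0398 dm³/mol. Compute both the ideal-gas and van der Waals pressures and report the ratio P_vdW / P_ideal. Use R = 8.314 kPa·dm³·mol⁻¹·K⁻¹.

Ideal: P_ideal = RT/V_m = (8.314)(390.9)/0.557 = 5834.73 kPa
vdW: P = RT/(V_m − b) − a/V_m² = 3249.94/0.517200 − 232/0.310249 = 6283.72 − 747.786 = 5535.93 kPa
Ratio = 5535.93/5834.73 = 0.9488

P_vdW / P_ideal ≈ 0.9488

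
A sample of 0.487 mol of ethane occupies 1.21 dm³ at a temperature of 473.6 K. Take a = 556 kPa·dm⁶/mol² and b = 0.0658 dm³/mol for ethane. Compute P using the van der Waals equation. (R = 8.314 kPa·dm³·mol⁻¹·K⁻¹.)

P = nRT/(V − nb) − a n²/V²
nRT/(V − nb) = (0.487)(8.314)(473.6)/(1.21 − 0.487×0.0658) = 1917.6/1.1780 = 1627.8 kPa
a n²/V² = (556)(0.487)²/(1.21)² = 90.066 kPa
P = 1627.8 − 90.066 = 1538 kPa

P ≈ 1538 kPa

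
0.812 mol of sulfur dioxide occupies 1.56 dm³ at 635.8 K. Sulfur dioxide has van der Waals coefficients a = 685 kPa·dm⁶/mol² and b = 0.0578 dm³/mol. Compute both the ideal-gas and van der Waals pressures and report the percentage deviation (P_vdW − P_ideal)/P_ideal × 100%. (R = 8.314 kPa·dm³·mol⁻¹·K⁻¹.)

Ideal: P_ideal = nRT/V = (0.812)(8.314)(635.8)/1.56 = 2751.45 kPa
vdW: P = nRT/(V − nb) − a n²/V² = 4292.27/1.51307 − 451.651/2.43360 = 2836.80 − 185.590 = 2651.21 kPa
% deviation = (2651.21 − 2751.45)/2751.45 × 100% = -3.64%

-3.64 %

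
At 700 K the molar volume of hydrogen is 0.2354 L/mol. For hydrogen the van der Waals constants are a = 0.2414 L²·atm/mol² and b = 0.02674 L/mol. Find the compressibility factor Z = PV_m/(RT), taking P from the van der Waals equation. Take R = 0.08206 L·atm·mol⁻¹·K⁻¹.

Z ≈ 1.110

P = RT/(V_m − b) − a/V_m² = (0.08206)(700)/(0.2354 − 0.02674) − 0.2414/(0.2354)²
  = 57.442/0.20866 − 4.3564 = 275.29 − 4.3564 = 270.93 atm
Z = PV_m/(RT) = (270.93)(0.2354)/((0.08206)(700)) = 63.777/57.442 = 1.110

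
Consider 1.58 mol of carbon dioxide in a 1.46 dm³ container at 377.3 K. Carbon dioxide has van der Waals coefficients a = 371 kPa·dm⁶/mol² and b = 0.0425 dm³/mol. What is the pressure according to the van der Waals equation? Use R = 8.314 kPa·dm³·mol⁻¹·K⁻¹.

P = nRT/(V − nb) − a n²/V²
nRT/(V − nb) = (1.58)(8.314)(377.3)/(1.46 − 1.58×0.0425) = 4956.3/1.3929 = 3558.3 kPa
a n²/V² = (371)(1.58)²/(1.46)² = 434.49 kPa
P = 3558.3 − 434.49 = 3124 kPa

P ≈ 3124 kPa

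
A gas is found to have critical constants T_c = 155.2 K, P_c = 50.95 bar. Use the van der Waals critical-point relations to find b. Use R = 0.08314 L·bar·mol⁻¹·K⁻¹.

b ≈ 0.03166 L/mol

From T_c = 8a/(27Rb) and P_c = a/(27b²): b = R T_c/(8 P_c).
b = (0.08314)(155.2)/(8×50.95) = 12.903/407.60 = 0.03166 L/mol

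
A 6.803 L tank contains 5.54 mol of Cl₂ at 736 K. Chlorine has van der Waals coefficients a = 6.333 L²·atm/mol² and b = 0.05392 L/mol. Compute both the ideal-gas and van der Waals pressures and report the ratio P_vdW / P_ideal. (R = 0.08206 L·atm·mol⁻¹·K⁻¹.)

P_vdW / P_ideal ≈ 0.9605

Ideal: P_ideal = nRT/V = (5.54)(0.08206)(736)/6.803 = 49.1834 atm
vdW: P = nRT/(V − nb) − a n²/V² = 334.595/6.50428 − 194.370/46.2808 = 51.4423 − 4.19980 = 47.2425 atm
Ratio = 47.2425/49.1834 = 0.9605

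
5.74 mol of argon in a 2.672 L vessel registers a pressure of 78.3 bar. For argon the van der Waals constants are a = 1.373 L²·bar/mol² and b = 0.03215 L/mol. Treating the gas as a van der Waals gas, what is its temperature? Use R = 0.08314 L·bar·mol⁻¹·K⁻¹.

T ≈ 441.2 K

T = (P + a n²/V²)(V − nb)/(nR)
P + a n²/V² = 78.3 + (1.373)(5.74)²/(2.672)² = 84.636 bar
V − nb = 2.672 − (5.74)(0.03215) = 2.4875 L
T = (84.636)(2.4875)/((5.74)(0.08314)) = 441.2 K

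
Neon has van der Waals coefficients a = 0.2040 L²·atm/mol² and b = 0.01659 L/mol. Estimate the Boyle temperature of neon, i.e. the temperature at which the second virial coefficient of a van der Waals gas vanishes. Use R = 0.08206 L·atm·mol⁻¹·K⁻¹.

For a van der Waals gas the second virial coefficient B₂ = b − a/(RT) vanishes at T_B = a/(Rb).
T_B = 0.2040/(0.08206×0.01659) = 0.2040/0.0013614 = 149.8 K

T_B ≈ 149.8 K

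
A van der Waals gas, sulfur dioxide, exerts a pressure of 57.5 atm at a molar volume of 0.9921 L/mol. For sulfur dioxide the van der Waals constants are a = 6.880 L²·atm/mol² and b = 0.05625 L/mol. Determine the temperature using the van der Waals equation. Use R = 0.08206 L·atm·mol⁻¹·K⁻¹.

T ≈ 735.5 K

T = (P + a/V_m²)(V_m − b)/R
P + a/V_m² = 57.5 + 6.880/(0.9921)² = 64.490 atm
V_m − b = 0.9921 − 0.05625 = 0.93585 L/mol
T = (64.490)(0.93585)/0.08206 = 735.5 K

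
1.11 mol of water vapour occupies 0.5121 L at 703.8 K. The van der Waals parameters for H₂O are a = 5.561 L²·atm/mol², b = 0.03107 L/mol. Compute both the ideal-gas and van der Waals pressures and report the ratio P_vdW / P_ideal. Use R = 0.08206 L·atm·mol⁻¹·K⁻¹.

Ideal: P_ideal = nRT/V = (1.11)(0.08206)(703.8)/0.5121 = 125.184 atm
vdW: P = nRT/(V − nb) − a n²/V² = 64.1067/0.477612 − 6.85171/0.262246 = 134.223 − 26.1270 = 108.096 atm
Ratio = 108.096/125.184 = 0.8635

P_vdW / P_ideal ≈ 0.8635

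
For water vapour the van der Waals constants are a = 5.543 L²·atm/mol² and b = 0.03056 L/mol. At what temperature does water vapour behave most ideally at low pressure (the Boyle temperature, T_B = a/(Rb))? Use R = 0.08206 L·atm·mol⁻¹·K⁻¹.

For a van der Waals gas the second virial coefficient B₂ = b − a/(RT) vanishes at T_B = a/(Rb).
T_B = 5.543/(0.08206×0.03056) = 5.543/0.0025078 = 2210 K

T_B ≈ 2210 K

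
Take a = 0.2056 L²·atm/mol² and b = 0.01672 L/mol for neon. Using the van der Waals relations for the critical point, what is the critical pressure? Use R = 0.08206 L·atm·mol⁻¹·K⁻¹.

P_c ≈ 27.24 atm

For a van der Waals gas, P_c = a/(27b²).
P_c = 0.2056/(27×(0.01672)²) = 0.2056/0.0075481 = 27.24 atm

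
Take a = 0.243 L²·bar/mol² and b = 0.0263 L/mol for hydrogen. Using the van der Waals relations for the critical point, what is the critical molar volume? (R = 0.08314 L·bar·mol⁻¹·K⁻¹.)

V_m,c ≈ 0.07890 L/mol

For a van der Waals gas, V_m,c = 3b.
V_m,c = 3×0.0263 = 0.07890 L/mol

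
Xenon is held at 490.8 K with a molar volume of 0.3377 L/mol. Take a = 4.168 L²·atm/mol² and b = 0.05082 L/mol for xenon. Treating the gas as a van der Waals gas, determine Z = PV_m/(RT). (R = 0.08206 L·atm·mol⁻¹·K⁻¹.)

P = RT/(V_m − b) − a/V_m² = (0.08206)(490.8)/(0.3377 − 0.05082) − 4.168/(0.3377)²
  = 40.275/0.28688 − 36.548 = 140.39 − 36.548 = 103.84 atm
Z = PV_m/(RT) = (103.84)(0.3377)/((0.08206)(490.8)) = 35.067/40.275 = 0.8707

Z ≈ 0.8707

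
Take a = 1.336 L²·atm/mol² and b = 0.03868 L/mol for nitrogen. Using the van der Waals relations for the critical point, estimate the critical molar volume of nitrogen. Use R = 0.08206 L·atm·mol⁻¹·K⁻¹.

For a van der Waals gas, V_m,c = 3b.
V_m,c = 3×0.03868 = 0.1160 L/mol

V_m,c ≈ 0.1160 L/mol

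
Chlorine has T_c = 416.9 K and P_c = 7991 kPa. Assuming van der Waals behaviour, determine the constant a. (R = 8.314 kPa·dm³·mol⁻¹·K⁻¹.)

From T_c = 8a/(27Rb) and P_c = a/(27b²): a = 27 R² T_c²/(64 P_c).
a = 27×(8.314)²×(416.9)²/(64×7991) = 324375164/511424 = 634.3 kPa·dm⁶/mol²

a ≈ 634.3 kPa·dm⁶/mol²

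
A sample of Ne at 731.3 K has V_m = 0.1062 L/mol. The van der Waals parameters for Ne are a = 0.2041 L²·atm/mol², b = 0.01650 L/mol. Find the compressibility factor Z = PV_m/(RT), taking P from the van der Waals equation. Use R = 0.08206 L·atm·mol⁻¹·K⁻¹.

P = RT/(V_m − b) − a/V_m² = (0.08206)(731.3)/(0.1062 − 0.01650) − 0.2041/(0.1062)²
  = 60.010/0.089700 − 18.096 = 669.01 − 18.096 = 650.91 atm
Z = PV_m/(RT) = (650.91)(0.1062)/((0.08206)(731.3)) = 69.127/60.010 = 1.152

Z ≈ 1.152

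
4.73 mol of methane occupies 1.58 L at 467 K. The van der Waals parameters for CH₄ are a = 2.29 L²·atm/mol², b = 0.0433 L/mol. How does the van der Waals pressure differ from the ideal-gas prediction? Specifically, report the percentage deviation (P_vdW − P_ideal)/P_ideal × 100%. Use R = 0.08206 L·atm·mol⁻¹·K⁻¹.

-3.00 %

Ideal: P_ideal = nRT/V = (4.73)(0.08206)(467)/1.58 = 114.724 atm
vdW: P = nRT/(V − nb) − a n²/V² = 181.263/1.37519 − 51.2339/2.49640 = 131.809 − 20.5231 = 111.286 atm
% deviation = (111.286 − 114.724)/114.724 × 100% = -3.00%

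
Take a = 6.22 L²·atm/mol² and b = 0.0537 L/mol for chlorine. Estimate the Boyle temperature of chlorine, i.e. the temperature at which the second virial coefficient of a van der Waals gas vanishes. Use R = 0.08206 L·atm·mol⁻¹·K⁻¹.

For a van der Waals gas the second virial coefficient B₂ = b − a/(RT) vanishes at T_B = a/(Rb).
T_B = 6.22/(0.08206×0.0537) = 6.22/0.0044066 = 1412 K

T_B ≈ 1412 K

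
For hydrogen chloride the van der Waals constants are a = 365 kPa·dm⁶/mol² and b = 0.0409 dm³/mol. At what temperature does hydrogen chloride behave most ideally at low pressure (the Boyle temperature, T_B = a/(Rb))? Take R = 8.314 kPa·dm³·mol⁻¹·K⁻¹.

For a van der Waals gas the second virial coefficient B₂ = b − a/(RT) vanishes at T_B = a/(Rb).
T_B = 365/(8.314×0.0409) = 365/0.34004 = 1073 K

T_B ≈ 1073 K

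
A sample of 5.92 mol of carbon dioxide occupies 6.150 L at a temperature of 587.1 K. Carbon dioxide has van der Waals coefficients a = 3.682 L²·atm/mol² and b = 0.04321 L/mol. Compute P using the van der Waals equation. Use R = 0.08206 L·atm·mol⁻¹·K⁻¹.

P ≈ 44.98 atm

P = nRT/(V − nb) − a n²/V²
nRT/(V − nb) = (5.92)(0.08206)(587.1)/(6.150 − 5.92×0.04321) = 285.21/5.8942 = 48.388 atm
a n²/V² = (3.682)(5.92)²/(6.150)² = 3.4117 atm
P = 48.388 − 3.4117 = 44.98 atm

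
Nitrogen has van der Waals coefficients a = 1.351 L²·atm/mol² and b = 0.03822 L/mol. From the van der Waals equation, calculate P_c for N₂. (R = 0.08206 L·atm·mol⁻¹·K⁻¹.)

P_c ≈ 34.25 atm

For a van der Waals gas, P_c = a/(27b²).
P_c = 1.351/(27×(0.03822)²) = 1.351/0.039441 = 34.25 atm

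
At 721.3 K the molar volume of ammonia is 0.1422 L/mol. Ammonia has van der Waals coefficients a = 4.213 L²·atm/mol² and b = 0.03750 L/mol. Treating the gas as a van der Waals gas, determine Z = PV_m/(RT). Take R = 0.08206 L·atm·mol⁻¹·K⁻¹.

P = RT/(V_m − b) − a/V_m² = (0.08206)(721.3)/(0.1422 − 0.03750) − 4.213/(0.1422)²
  = 59.190/0.10470 − 208.35 = 565.33 − 208.35 = 356.98 atm
Z = PV_m/(RT) = (356.98)(0.1422)/((0.08206)(721.3)) = 50.763/59.190 = 0.8576

Z ≈ 0.8576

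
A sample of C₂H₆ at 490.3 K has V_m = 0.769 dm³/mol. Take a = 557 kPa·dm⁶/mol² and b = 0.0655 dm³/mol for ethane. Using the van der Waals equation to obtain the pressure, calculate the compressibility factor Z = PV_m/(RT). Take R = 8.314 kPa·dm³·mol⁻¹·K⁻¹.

P = RT/(V_m − b) − a/V_m² = (8.314)(490.3)/(0.769 − 0.0655) − 557/(0.769)²
  = 4076.4/0.70350 − 941.90 = 5794.5 − 941.90 = 4852.6 kPa
Z = PV_m/(RT) = (4852.6)(0.769)/((8.314)(490.3)) = 3731.6/4076.4 = 0.9154

Z ≈ 0.9154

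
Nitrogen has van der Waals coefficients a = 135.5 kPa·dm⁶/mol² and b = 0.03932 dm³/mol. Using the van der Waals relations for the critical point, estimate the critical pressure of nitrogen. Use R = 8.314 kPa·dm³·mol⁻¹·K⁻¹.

For a van der Waals gas, P_c = a/(27b²).
P_c = 135.5/(27×(0.03932)²) = 135.5/0.041744 = 3246 kPa

P_c ≈ 3246 kPa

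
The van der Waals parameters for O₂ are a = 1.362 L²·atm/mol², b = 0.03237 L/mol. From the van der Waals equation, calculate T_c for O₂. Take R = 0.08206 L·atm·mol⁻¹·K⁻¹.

T_c ≈ 151.9 K

For a van der Waals gas, T_c = 8a/(27Rb).
T_c = 8×1.362/(27×0.08206×0.03237) = 10.896/0.071720 = 151.9 K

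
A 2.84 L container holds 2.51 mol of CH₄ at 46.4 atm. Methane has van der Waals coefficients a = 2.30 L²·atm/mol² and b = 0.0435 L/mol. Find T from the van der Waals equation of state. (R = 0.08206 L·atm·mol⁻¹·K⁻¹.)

T = (P + a n²/V²)(V − nb)/(nR)
P + a n²/V² = 46.4 + (2.30)(2.51)²/(2.84)² = 48.197 atm
V − nb = 2.84 − (2.51)(0.0435) = 2.7308 L
T = (48.197)(2.7308)/((2.51)(0.08206)) = 639.0 K

T ≈ 639.0 K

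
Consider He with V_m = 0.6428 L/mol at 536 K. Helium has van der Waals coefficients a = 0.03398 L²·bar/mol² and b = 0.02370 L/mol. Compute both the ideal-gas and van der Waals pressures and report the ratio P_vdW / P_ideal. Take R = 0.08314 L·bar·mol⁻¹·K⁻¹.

P_vdW / P_ideal ≈ 1.037

Ideal: P_ideal = RT/V_m = (0.08314)(536)/0.6428 = 69.3264 bar
vdW: P = RT/(V_m − b) − a/V_m² = 44.5630/0.619100 − 0.03398/0.413192 = 71.9803 − 0.0822378 = 71.8981 bar
Ratio = 71.8981/69.3264 = 1.037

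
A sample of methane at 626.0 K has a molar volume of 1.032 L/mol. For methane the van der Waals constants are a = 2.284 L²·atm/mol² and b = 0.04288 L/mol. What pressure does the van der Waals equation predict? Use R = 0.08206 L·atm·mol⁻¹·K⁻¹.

P = RT/(V_m − b) − a/V_m²
RT/(V_m − b) = (0.08206)(626.0)/(1.032 − 0.04288) = 51.370/0.98912 = 51.935 atm
a/V_m² = 2.284/(1.032)² = 2.1446 atm
P = 51.935 − 2.1446 = 49.79 atm

P ≈ 49.79 atm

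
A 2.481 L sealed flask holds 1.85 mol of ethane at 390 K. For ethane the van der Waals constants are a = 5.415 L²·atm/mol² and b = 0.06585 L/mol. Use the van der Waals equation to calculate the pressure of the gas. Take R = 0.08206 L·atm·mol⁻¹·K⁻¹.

P ≈ 22.09 atm

P = nRT/(V − nb) − a n²/V²
nRT/(V − nb) = (1.85)(0.08206)(390)/(2.481 − 1.85×0.06585) = 59.206/2.3592 = 25.096 atm
a n²/V² = (5.415)(1.85)²/(2.481)² = 3.0108 atm
P = 25.096 − 3.0108 = 22.09 atm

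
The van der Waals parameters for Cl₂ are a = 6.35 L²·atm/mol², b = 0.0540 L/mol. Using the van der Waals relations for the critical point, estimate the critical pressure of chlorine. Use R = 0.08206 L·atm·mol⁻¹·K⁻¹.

For a van der Waals gas, P_c = a/(27b²).
P_c = 6.35/(27×(0.0540)²) = 6.35/0.078732 = 80.65 atm

P_c ≈ 80.65 atm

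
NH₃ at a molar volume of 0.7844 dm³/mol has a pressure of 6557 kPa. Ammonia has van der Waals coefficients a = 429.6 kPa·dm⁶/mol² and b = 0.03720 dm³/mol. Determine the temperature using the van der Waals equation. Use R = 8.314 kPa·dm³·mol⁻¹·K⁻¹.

T = (P + a/V_m²)(V_m − b)/R
P + a/V_m² = 6557 + 429.6/(0.7844)² = 7255.2 kPa
V_m − b = 0.7844 − 0.03720 = 0.74720 dm³/mol
T = (7255.2)(0.74720)/8.314 = 652.0 K

T ≈ 652.0 K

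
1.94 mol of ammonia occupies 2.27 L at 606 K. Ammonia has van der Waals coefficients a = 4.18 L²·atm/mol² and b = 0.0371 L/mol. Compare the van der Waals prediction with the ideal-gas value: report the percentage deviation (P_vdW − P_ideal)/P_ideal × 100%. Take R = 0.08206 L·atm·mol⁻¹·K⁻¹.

Ideal: P_ideal = nRT/V = (1.94)(0.08206)(606)/2.27 = 42.4991 atm
vdW: P = nRT/(V − nb) − a n²/V² = 96.4730/2.19803 − 15.7318/5.15290 = 43.8907 − 3.05300 = 40.8377 atm
% deviation = (40.8377 − 42.4991)/42.4991 × 100% = -3.91%

-3.91 %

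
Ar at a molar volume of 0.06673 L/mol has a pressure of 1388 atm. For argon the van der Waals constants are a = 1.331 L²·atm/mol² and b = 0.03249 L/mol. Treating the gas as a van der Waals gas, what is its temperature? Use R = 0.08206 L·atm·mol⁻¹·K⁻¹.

T ≈ 703.9 K

T = (P + a/V_m²)(V_m − b)/R
P + a/V_m² = 1388 + 1.331/(0.06673)² = 1686.9 atm
V_m − b = 0.06673 − 0.03249 = 0.034240 L/mol
T = (1686.9)(0.034240)/0.08206 = 703.9 K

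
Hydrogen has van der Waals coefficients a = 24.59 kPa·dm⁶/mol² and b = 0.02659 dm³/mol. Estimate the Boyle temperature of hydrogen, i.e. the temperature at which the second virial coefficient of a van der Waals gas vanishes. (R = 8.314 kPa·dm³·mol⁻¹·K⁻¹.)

For a van der Waals gas the second virial coefficient B₂ = b − a/(RT) vanishes at T_B = a/(Rb).
T_B = 24.59/(8.314×0.02659) = 24.59/0.22107 = 111.2 K

T_B ≈ 111.2 K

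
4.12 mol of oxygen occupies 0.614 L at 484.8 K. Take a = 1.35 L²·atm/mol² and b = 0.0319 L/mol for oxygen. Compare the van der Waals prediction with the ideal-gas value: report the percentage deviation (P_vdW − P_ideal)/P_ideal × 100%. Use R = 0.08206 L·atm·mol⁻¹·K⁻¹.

4.46 %

Ideal: P_ideal = nRT/V = (4.12)(0.08206)(484.8)/0.614 = 266.946 atm
vdW: P = nRT/(V − nb) − a n²/V² = 163.905/0.482572 − 22.9154/0.376996 = 339.649 − 60.7842 = 278.865 atm
% deviation = (278.865 − 266.946)/266.946 × 100% = 4.46%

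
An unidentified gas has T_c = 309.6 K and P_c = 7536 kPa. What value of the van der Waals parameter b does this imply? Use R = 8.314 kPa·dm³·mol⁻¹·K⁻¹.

b ≈ 0.04270 dm³/mol

From T_c = 8a/(27Rb) and P_c = a/(27b²): b = R T_c/(8 P_c).
b = (8.314)(309.6)/(8×7536) = 2574.0/60288 = 0.04270 dm³/mol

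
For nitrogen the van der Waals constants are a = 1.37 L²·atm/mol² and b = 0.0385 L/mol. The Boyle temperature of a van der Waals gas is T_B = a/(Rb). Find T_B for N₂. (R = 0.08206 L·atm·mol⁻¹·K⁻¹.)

For a van der Waals gas the second virial coefficient B₂ = b − a/(RT) vanishes at T_B = a/(Rb).
T_B = 1.37/(0.08206×0.0385) = 1.37/0.0031593 = 433.6 K

T_B ≈ 433.6 K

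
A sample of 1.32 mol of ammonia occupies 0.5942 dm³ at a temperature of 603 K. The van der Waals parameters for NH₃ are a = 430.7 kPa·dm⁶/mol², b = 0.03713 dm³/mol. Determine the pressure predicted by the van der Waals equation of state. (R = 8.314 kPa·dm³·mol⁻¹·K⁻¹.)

P = nRT/(V − nb) − a n²/V²
nRT/(V − nb) = (1.32)(8.314)(603)/(0.5942 − 1.32×0.03713) = 6617.6/0.54519 = 12138 kPa
a n²/V² = (430.7)(1.32)²/(0.5942)² = 2125.5 kPa
P = 12138 − 2125.5 = 10013 kPa

P ≈ 10013 kPa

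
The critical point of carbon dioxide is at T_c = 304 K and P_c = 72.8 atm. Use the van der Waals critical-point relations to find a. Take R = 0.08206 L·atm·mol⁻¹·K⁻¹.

From T_c = 8a/(27Rb) and P_c = a/(27b²): a = 27 R² T_c²/(64 P_c).
a = 27×(0.08206)²×(304)²/(64×72.8) = 16803/4659.2 = 3.606 L²·atm/mol²

a ≈ 3.606 L²·atm/mol²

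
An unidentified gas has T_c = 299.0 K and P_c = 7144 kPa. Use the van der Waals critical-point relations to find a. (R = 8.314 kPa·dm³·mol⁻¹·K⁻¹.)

From T_c = 8a/(27Rb) and P_c = a/(27b²): a = 27 R² T_c²/(64 P_c).
a = 27×(8.314)²×(299.0)²/(64×7144) = 166849989/457216 = 364.9 kPa·dm⁶/mol²

a ≈ 364.9 kPa·dm⁶/mol²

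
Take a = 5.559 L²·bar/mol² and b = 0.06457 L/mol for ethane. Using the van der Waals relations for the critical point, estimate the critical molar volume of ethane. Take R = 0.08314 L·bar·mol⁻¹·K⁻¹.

V_m,c ≈ 0.1937 L/mol

For a van der Waals gas, V_m,c = 3b.
V_m,c = 3×0.06457 = 0.1937 L/mol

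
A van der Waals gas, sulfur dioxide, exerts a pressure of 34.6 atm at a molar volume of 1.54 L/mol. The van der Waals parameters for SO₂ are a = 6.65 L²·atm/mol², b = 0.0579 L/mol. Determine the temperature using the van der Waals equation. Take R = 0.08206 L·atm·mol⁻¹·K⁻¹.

T ≈ 675.6 K

T = (P + a/V_m²)(V_m − b)/R
P + a/V_m² = 34.6 + 6.65/(1.54)² = 37.404 atm
V_m − b = 1.54 − 0.0579 = 1.4821 L/mol
T = (37.404)(1.4821)/0.08206 = 675.6 K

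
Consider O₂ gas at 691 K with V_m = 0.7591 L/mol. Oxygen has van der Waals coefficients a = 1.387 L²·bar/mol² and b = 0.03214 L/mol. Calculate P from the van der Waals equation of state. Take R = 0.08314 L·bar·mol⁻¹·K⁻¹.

P ≈ 76.62 bar

P = RT/(V_m − b) − a/V_m²
RT/(V_m − b) = (0.08314)(691)/(0.7591 − 0.03214) = 57.450/0.72696 = 79.028 bar
a/V_m² = 1.387/(0.7591)² = 2.4070 bar
P = 79.028 − 2.4070 = 76.62 bar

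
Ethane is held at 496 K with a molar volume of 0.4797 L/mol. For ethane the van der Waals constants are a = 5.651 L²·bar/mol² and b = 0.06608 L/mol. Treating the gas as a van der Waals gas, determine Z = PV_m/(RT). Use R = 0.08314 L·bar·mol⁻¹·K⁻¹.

P = RT/(V_m − b) − a/V_m² = (0.08314)(496)/(0.4797 − 0.06608) − 5.651/(0.4797)²
  = 41.237/0.41362 − 24.558 = 99.698 − 24.558 = 75.140 bar
Z = PV_m/(RT) = (75.140)(0.4797)/((0.08314)(496)) = 36.045/41.237 = 0.8741

Z ≈ 0.8741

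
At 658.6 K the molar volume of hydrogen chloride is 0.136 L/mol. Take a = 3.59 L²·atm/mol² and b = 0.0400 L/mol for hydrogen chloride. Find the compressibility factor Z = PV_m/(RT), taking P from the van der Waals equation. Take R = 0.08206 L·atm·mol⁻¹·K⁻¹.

Z ≈ 0.9282

P = RT/(V_m − b) − a/V_m² = (0.08206)(658.6)/(0.136 − 0.0400) − 3.59/(0.136)²
  = 54.045/0.096000 − 194.10 = 562.97 − 194.10 = 368.87 atm
Z = PV_m/(RT) = (368.87)(0.136)/((0.08206)(658.6)) = 50.166/54.045 = 0.9282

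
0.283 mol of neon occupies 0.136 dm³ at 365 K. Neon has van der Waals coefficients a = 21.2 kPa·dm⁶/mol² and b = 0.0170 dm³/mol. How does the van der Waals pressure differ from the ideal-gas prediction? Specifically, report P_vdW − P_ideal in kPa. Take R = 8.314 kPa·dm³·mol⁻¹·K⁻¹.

ΔP ≈ 139.8 kPa

Ideal: P_ideal = nRT/V = (0.283)(8.314)(365)/0.136 = 6314.67 kPa
vdW: P = nRT/(V − nb) − a n²/V² = 858.795/0.131189 − 1.69789/0.0184960 = 6546.24 − 91.7977 = 6454.44 kPa
ΔP = 6454.44 − 6314.67 = 139.8 kPa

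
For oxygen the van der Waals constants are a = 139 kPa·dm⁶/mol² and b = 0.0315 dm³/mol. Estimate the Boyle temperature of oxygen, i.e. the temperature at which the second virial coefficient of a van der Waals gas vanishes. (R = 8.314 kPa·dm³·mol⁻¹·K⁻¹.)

For a van der Waals gas the second virial coefficient B₂ = b − a/(RT) vanishes at T_B = a/(Rb).
T_B = 139/(8.314×0.0315) = 139/0.26189 = 530.8 K

T_B ≈ 530.8 K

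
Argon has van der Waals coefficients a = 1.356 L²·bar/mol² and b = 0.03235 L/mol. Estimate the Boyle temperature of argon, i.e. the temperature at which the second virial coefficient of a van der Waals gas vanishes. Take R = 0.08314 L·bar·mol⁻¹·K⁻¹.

For a van der Waals gas the second virial coefficient B₂ = b − a/(RT) vanishes at T_B = a/(Rb).
T_B = 1.356/(0.08314×0.03235) = 1.356/0.0026896 = 504.2 K

T_B ≈ 504.2 K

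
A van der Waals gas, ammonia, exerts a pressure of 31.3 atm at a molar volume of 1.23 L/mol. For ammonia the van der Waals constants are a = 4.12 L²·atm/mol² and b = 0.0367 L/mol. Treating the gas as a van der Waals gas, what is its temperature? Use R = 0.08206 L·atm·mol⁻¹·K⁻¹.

T = (P + a/V_m²)(V_m − b)/R
P + a/V_m² = 31.3 + 4.12/(1.23)² = 34.023 atm
V_m − b = 1.23 − 0.0367 = 1.1933 L/mol
T = (34.023)(1.1933)/0.08206 = 494.8 K

T ≈ 494.8 K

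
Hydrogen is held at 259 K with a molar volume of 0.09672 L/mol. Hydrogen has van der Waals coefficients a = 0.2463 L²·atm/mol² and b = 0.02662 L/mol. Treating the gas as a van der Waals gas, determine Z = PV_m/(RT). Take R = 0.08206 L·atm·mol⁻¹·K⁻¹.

P = RT/(V_m − b) − a/V_m² = (0.08206)(259)/(0.09672 − 0.02662) − 0.2463/(0.09672)²
  = 21.254/0.070100 − 26.329 = 303.20 − 26.329 = 276.87 atm
Z = PV_m/(RT) = (276.87)(0.09672)/((0.08206)(259)) = 26.779/21.254 = 1.260

Z ≈ 1.260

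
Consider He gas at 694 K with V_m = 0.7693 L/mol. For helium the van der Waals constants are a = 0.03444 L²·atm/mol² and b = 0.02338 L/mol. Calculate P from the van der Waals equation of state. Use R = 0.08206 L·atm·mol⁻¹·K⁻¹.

P = RT/(V_m − b) − a/V_m²
RT/(V_m − b) = (0.08206)(694)/(0.7693 − 0.02338) = 56.950/0.74592 = 76.349 atm
a/V_m² = 0.03444/(0.7693)² = 0.058193 atm
P = 76.349 − 0.058193 = 76.29 atm

P ≈ 76.29 atm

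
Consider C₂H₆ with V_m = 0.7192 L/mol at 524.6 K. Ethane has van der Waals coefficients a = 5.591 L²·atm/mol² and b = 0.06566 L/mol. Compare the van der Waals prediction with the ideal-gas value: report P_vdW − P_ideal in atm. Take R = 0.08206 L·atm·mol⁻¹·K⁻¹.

ΔP ≈ -4.795 atm

Ideal: P_ideal = RT/V_m = (0.08206)(524.6)/0.7192 = 59.8563 atm
vdW: P = RT/(V_m − b) − a/V_m² = 43.0487/0.653540 − 5.591/0.517249 = 65.8700 − 10.8091 = 55.0609 atm
ΔP = 55.0609 − 59.8563 = -4.795 atm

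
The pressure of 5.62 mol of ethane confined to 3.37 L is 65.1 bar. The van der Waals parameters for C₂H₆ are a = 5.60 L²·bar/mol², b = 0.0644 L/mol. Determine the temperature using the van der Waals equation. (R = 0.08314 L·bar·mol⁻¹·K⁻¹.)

T = (P + a n²/V²)(V − nb)/(nR)
P + a n²/V² = 65.1 + (5.60)(5.62)²/(3.37)² = 80.674 bar
V − nb = 3.37 − (5.62)(0.0644) = 3.0081 L
T = (80.674)(3.0081)/((5.62)(0.08314)) = 519.4 K

T ≈ 519.4 K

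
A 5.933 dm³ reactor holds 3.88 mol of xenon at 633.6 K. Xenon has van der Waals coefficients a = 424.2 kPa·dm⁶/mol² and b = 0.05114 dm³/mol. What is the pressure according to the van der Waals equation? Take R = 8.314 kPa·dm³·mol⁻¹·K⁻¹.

P ≈ 3383 kPa

P = nRT/(V − nb) − a n²/V²
nRT/(V − nb) = (3.88)(8.314)(633.6)/(5.933 − 3.88×0.05114) = 20439/5.7346 = 3564.2 kPa
a n²/V² = (424.2)(3.88)²/(5.933)² = 181.42 kPa
P = 3564.2 − 181.42 = 3383 kPa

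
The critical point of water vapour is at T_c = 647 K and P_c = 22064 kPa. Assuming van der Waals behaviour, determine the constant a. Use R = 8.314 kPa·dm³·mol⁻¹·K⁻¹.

a ≈ 553.3 kPa·dm⁶/mol²

From T_c = 8a/(27Rb) and P_c = a/(27b²): a = 27 R² T_c²/(64 P_c).
a = 27×(8.314)²×(647)²/(64×22064) = 781254201/1412096 = 553.3 kPa·dm⁶/mol²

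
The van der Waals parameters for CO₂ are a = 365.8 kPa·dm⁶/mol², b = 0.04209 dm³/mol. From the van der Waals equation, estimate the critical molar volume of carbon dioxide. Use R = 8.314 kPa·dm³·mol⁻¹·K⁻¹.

For a van der Waals gas, V_m,c = 3b.
V_m,c = 3×0.04209 = 0.1263 dm³/mol

V_m,c ≈ 0.1263 dm³/mol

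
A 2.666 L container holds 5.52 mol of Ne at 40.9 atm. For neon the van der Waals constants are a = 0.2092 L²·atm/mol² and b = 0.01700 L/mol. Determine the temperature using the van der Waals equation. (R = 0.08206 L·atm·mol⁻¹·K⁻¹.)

T = (P + a n²/V²)(V − nb)/(nR)
P + a n²/V² = 40.9 + (0.2092)(5.52)²/(2.666)² = 41.797 atm
V − nb = 2.666 − (5.52)(0.01700) = 2.5722 L
T = (41.797)(2.5722)/((5.52)(0.08206)) = 237.3 K

T ≈ 237.3 K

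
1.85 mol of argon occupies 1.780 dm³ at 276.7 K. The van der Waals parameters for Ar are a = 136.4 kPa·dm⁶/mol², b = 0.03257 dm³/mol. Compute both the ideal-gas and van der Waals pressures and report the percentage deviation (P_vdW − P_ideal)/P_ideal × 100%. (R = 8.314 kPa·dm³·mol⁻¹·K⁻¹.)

Ideal: P_ideal = nRT/V = (1.85)(8.314)(276.7)/1.780 = 2390.95 kPa
vdW: P = nRT/(V − nb) − a n²/V² = 4255.90/1.71975 − 466.829/3.16840 = 2474.72 − 147.339 = 2327.38 kPa
% deviation = (2327.38 − 2390.95)/2390.95 × 100% = -2.66%

-2.66 %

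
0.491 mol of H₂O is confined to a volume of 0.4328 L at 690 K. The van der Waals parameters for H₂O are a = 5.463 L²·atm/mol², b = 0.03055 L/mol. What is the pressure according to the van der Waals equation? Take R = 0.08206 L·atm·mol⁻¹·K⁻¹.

P ≈ 59.51 atm

P = nRT/(V − nb) − a n²/V²
nRT/(V − nb) = (0.491)(0.08206)(690)/(0.4328 − 0.491×0.03055) = 27.801/0.41780 = 66.541 atm
a n²/V² = (5.463)(0.491)²/(0.4328)² = 7.0310 atm
P = 66.541 − 7.0310 = 59.51 atm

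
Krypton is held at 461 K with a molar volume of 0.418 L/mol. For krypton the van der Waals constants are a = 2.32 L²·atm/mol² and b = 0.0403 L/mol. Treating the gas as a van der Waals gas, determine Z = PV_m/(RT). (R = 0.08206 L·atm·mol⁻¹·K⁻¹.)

Z ≈ 0.9600

P = RT/(V_m − b) − a/V_m² = (0.08206)(461)/(0.418 − 0.0403) − 2.32/(0.418)²
  = 37.830/0.37770 − 13.278 = 100.16 − 13.278 = 86.88 atm
Z = PV_m/(RT) = (86.88)(0.418)/((0.08206)(461)) = 36.316/37.830 = 0.9600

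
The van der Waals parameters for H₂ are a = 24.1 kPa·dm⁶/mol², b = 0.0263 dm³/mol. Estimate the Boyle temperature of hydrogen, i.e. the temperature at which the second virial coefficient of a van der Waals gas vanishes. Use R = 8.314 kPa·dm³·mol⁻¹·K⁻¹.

For a van der Waals gas the second virial coefficient B₂ = b − a/(RT) vanishes at T_B = a/(Rb).
T_B = 24.1/(8.314×0.0263) = 24.1/0.21866 = 110.2 K

T_B ≈ 110.2 K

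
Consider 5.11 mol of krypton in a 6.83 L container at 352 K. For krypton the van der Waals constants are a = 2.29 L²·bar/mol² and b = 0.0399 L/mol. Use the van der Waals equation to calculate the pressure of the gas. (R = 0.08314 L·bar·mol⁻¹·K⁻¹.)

P ≈ 21.29 bar

P = nRT/(V − nb) − a n²/V²
nRT/(V − nb) = (5.11)(0.08314)(352)/(6.83 − 5.11×0.0399) = 149.55/6.6261 = 22.570 bar
a n²/V² = (2.29)(5.11)²/(6.83)² = 1.2818 bar
P = 22.570 − 1.2818 = 21.29 bar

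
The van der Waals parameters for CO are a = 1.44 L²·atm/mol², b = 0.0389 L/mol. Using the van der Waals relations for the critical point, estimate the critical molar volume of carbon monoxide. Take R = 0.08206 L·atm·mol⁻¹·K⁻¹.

V_m,c ≈ 0.1167 L/mol

For a van der Waals gas, V_m,c = 3b.
V_m,c = 3×0.0389 = 0.1167 L/mol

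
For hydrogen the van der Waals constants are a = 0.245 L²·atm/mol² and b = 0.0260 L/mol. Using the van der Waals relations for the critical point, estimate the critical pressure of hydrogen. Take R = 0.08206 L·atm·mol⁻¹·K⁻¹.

For a van der Waals gas, P_c = a/(27b²).
P_c = 0.245/(27×(0.0260)²) = 0.245/0.018252 = 13.42 atm

P_c ≈ 13.42 atm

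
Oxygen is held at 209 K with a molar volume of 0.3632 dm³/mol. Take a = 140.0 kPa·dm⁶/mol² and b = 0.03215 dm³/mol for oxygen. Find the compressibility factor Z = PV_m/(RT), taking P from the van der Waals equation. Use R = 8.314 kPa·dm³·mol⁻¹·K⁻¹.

Z ≈ 0.8753

P = RT/(V_m − b) − a/V_m² = (8.314)(209)/(0.3632 − 0.03215) − 140.0/(0.3632)²
  = 1737.6/0.33105 − 1061.3 = 5248.8 − 1061.3 = 4187.5 kPa
Z = PV_m/(RT) = (4187.5)(0.3632)/((8.314)(209)) = 1520.9/1737.6 = 0.8753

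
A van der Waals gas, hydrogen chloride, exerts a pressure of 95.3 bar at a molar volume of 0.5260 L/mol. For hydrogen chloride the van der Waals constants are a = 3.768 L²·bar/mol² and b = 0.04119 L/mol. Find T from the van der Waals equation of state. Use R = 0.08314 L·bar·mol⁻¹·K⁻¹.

T ≈ 635.1 K

T = (P + a/V_m²)(V_m − b)/R
P + a/V_m² = 95.3 + 3.768/(0.5260)² = 108.92 bar
V_m − b = 0.5260 − 0.04119 = 0.48481 L/mol
T = (108.92)(0.48481)/0.08314 = 635.1 K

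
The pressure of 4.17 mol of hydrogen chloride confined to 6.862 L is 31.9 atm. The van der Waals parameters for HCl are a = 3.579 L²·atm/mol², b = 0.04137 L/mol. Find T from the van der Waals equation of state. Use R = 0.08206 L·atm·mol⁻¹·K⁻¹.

T ≈ 649.5 K

T = (P + a n²/V²)(V − nb)/(nR)
P + a n²/V² = 31.9 + (3.579)(4.17)²/(6.862)² = 33.222 atm
V − nb = 6.862 − (4.17)(0.04137) = 6.6895 L
T = (33.222)(6.6895)/((4.17)(0.08206)) = 649.5 K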